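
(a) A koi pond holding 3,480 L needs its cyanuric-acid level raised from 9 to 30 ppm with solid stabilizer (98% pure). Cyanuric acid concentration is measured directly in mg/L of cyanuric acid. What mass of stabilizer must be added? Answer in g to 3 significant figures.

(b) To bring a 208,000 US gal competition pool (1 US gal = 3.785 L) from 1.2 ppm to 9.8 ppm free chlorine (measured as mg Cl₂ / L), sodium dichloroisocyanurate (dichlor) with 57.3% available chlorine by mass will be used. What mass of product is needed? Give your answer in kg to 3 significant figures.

(a) 74.6 g; (b) 11.8 kg

(a) CYA to add: (30 − 9) = 21 mg/L × 3,480 L = 73.08 g cyanuric acid.
(a) At 98% purity: 73.08 / 0.98 = 74.57 g product.

(b) Volume: 208,000 US gal × 3.785 L/gal = 787,280 L.
(b) Chlorine deficit: 9.8 − 1.2 = 8.6 ppm = 8.6 mg/L as Cl₂.
(b) Cl₂ equivalent needed: 8.6 mg/L × 787,280 L = 6,771,000 mg = 6771 g.
(b) Product at 57.3% available chlorine: 6771 / 0.573 = 11,820 g.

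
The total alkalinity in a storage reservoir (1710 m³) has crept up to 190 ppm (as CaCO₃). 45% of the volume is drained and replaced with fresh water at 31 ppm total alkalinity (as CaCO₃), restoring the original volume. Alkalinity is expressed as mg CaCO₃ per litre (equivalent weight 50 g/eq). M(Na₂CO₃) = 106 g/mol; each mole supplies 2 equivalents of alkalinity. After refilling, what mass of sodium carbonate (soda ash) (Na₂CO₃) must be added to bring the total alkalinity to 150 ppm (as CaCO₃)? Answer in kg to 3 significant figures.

Volume: 1710 m³ = 1,710,000 L.
After draining 45% and refilling: 190 × 0.55 + 31 × 0.45 = 118.45 ppm.
Deficit to target: 150 − 118.45 = 31.55 mg/L.
As CaCO₃: 31.55 mg/L × 1,710,000 L = 53,950 g; ÷ 50 g/eq ÷ 2 = 539.5 mol Na₂CO₃.
Mass: 539.5 × 106 = 57,190 g.

57.2 kg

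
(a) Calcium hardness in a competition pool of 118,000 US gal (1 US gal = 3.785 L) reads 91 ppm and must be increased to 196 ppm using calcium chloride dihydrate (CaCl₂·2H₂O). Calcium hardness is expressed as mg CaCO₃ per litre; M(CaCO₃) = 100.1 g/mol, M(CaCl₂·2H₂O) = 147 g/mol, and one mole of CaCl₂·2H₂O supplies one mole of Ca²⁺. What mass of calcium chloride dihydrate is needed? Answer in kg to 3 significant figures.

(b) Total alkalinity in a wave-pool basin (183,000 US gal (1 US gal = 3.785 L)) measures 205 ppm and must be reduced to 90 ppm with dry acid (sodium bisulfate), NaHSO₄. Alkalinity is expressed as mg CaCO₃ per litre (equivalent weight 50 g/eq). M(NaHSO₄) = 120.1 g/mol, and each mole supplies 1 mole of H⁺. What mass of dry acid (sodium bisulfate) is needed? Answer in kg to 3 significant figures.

(a) Volume: 118,000 US gal × 3.785 L/gal = 446,630 L.
(a) Hardness to add: (196 − 91) = 105 mg/L as CaCO₃ × 446,630 L = 46,900 g as CaCO₃.
(a) Moles of Ca²⁺ (1 mol Ca²⁺ ≡ 1 mol CaCO₃): 46,900 / 100.1 g/mol = 468.5 mol.
(a) Mass of CaCl₂·2H₂O: 468.5 × 147 = 68,870 g.

(b) Volume: 183,000 US gal × 3.785 L/gal = 692,655 L.
(b) Alkalinity to neutralize: (205 − 90) = 115 mg/L as CaCO₃ × 692,655 L = 79,660 g as CaCO₃.
(b) Equivalents of H⁺ required: 79,660 ÷ 50 g/eq = 1593 eq = 1593 mol NaHSO₄.
(b) Mass of NaHSO₄: 1593 × 120.1 = 191,300 g.

(a) 68.9 kg; (b) 191 kg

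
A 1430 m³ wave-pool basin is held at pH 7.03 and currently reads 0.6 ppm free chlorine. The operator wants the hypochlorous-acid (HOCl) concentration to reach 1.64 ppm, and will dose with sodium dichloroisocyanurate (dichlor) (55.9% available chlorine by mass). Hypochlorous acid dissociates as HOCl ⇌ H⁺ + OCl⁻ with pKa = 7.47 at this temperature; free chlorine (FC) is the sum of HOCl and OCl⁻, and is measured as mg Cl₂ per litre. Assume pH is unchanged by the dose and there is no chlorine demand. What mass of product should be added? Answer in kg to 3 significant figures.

4.18 kg

Volume: 1430 m³ = 1,430,000 L.
[OCl⁻]/[HOCl] = 10^(pH − pKa) = 10^(7.03 − 7.47) = 0.3631; fraction as HOCl = 1/(1 + 0.3631) = 0.7336.
Free chlorine required for 1.64 ppm HOCl: 1.64 / 0.7336 = 2.235 ppm.
FC to add: 2.235 − 0.6 = 1.635 mg/L as Cl₂.
Cl₂ equivalent: 1.635 mg/L × 1,430,000 L = 2339 g.
Product at 55.9% available Cl: 2339 / 0.559 = 4184 g.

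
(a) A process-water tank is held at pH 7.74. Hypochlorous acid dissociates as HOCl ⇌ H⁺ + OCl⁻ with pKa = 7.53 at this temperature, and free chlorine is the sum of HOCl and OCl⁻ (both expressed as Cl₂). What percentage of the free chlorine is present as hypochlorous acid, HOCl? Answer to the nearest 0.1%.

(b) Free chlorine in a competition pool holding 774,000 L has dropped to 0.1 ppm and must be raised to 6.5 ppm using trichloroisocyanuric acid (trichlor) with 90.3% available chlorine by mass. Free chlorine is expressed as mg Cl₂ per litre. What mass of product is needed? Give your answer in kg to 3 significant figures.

(a) 38.1%; (b) 5.49 kg

(a) [OCl⁻]/[HOCl] = 10^(pH − pKa) = 10^(7.74 − 7.53) = 10^0.21 = 1.622.
(a) Fraction as HOCl = 1 / (1 + 1.622) = 0.3814.

(b) Chlorine deficit: 6.5 − 0.1 = 6.4 ppm = 6.4 mg/L as Cl₂.
(b) Cl₂ equivalent needed: 6.4 mg/L × 774,000 L = 4,954,000 mg = 4954 g.
(b) Product at 90.3% available chlorine: 4954 / 0.903 = 5486 g.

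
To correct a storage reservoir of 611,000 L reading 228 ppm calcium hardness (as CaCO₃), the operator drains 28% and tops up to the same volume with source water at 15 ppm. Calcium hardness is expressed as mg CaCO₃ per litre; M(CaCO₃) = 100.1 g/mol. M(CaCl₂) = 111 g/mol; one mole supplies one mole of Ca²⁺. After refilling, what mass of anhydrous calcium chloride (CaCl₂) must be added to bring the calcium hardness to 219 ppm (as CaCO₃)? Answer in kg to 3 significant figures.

34.3 kg

After draining 28% and refilling: 228 × 0.72 + 15 × 0.28 = 168.36 ppm.
Deficit to target: 219 − 168.36 = 50.64 mg/L.
As CaCO₃: 50.64 mg/L × 611,000 L = 30,940 g; ÷ 100.1 = 309.1 mol Ca²⁺.
Mass: 309.1 × 111 = 34,310 g.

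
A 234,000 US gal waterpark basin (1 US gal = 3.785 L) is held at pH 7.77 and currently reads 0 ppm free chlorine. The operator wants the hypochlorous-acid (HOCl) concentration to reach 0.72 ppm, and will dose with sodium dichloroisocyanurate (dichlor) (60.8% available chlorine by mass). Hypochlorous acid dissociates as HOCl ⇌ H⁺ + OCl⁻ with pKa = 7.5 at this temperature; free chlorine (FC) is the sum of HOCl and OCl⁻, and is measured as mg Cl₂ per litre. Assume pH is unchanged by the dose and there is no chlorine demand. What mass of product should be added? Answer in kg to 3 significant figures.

Volume: 234,000 US gal × 3.785 L/gal = 885,690 L.
[OCl⁻]/[HOCl] = 10^(pH − pKa) = 10^(7.77 − 7.5) = 1.862; fraction as HOCl = 1/(1 + 1.862) = 0.3494.
Free chlorine required for 0.72 ppm HOCl: 0.72 / 0.3494 = 2.061 ppm.
FC to add: 2.061 − 0 = 2.061 mg/L as Cl₂.
Cl₂ equivalent: 2.061 mg/L × 885,690 L = 1825 g.
Product at 60.8% available Cl: 1825 / 0.608 = 3002 g.

3.00 kg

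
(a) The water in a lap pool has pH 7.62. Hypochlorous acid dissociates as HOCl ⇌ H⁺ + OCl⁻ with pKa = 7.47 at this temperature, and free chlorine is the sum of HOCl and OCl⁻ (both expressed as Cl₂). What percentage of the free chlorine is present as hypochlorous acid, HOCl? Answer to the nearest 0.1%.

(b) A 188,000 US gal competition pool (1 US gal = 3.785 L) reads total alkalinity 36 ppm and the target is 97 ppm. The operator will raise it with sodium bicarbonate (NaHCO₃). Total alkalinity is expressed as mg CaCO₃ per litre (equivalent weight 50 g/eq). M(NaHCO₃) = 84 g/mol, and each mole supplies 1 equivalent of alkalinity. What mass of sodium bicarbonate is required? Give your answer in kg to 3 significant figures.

(a) 41.5%; (b) 72.9 kg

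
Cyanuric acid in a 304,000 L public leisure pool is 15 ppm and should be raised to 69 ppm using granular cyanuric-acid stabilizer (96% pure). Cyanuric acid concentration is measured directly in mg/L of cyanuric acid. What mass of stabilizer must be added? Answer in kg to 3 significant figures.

17.1 kg

CYA to add: (69 − 15) = 54 mg/L × 304,000 L = 16,420 g cyanuric acid.
At 96% purity: 16,420 / 0.96 = 17,100 g product.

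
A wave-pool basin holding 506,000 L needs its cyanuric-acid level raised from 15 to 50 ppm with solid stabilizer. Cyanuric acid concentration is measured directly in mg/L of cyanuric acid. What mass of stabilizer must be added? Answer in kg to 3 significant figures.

CYA to add: (50 − 15) = 35 mg/L × 506,000 L = 17,710 g cyanuric acid.

17.7 kg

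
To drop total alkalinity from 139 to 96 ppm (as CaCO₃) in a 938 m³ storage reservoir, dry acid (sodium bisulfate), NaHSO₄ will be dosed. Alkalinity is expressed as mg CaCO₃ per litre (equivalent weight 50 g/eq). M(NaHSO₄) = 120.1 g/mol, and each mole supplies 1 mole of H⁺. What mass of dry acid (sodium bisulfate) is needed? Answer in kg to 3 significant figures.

Volume: 938 m³ = 938,000 L.
Alkalinity to neutralize: (139 − 96) = 43 mg/L as CaCO₃ × 938,000 L = 40,330 g as CaCO₃.
Equivalents of H⁺ required: 40,330 ÷ 50 g/eq = 806.7 eq = 806.7 mol NaHSO₄.
Mass of NaHSO₄: 806.7 × 120.1 = 96,880 g.

96.9 kg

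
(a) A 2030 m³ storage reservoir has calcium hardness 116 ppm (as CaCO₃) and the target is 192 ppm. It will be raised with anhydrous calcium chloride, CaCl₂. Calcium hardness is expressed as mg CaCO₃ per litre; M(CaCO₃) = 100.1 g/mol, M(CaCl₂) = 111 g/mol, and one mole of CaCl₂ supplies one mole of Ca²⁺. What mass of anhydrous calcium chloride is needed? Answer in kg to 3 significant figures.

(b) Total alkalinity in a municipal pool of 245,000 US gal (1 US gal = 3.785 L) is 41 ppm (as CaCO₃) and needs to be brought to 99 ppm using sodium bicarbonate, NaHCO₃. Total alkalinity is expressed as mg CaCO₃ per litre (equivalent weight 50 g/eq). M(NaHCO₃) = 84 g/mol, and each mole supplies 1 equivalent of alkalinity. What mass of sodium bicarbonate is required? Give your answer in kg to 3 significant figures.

(a) 171 kg; (b) 90.4 kg

(a) Volume: 2030 m³ = 2,030,000 L.
(a) Hardness to add: (192 − 116) = 76 mg/L as CaCO₃ × 2,030,000 L = 154,300 g as CaCO₃.
(a) Moles of Ca²⁺ (1 mol Ca²⁺ ≡ 1 mol CaCO₃): 154,300 / 100.1 g/mol = 1541 mol.
(a) Mass of CaCl₂: 1541 × 111 = 171,100 g.

(b) Volume: 245,000 US gal × 3.785 L/gal = 927,325 L.
(b) Alkalinity to add: (99 − 41) = 58 mg/L as CaCO₃ × 927,325 L = 53,780 g as CaCO₃.
(b) Equivalents: 53,780 g ÷ 50 g/eq = 1076 eq.
(b) NaHCO₃ supplies 1 eq per mole → 1076 mol.
(b) Mass: 1076 mol × 84 g/mol = 90,360 g.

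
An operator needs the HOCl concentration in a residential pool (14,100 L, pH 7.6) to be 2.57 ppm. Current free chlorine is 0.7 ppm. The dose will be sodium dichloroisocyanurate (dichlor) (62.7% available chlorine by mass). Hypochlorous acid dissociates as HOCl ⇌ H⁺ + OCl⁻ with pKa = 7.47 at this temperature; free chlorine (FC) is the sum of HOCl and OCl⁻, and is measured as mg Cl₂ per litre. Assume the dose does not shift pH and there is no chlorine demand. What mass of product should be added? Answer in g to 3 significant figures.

[OCl⁻]/[HOCl] = 10^(pH − pKa) = 10^(7.6 − 7.47) = 1.349; fraction as HOCl = 1/(1 + 1.349) = 0.4257.
Free chlorine required for 2.57 ppm HOCl: 2.57 / 0.4257 = 6.037 ppm.
FC to add: 6.037 − 0.7 = 5.337 mg/L as Cl₂.
Cl₂ equivalent: 5.337 mg/L × 14,100 L = 75.25 g.
Product at 62.7% available Cl: 75.25 / 0.627 = 120 g.

120 g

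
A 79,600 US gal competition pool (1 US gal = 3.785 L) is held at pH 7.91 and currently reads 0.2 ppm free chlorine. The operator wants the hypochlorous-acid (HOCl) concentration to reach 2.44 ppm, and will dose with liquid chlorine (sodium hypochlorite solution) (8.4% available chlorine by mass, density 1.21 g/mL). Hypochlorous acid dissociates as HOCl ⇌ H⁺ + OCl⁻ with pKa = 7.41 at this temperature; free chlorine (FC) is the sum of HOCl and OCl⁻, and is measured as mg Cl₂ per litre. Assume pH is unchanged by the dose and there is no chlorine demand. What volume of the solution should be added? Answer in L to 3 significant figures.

29.5 L

Volume: 79,600 US gal × 3.785 L/gal = 301,286 L.
[OCl⁻]/[HOCl] = 10^(pH − pKa) = 10^(7.91 − 7.41) = 3.162; fraction as HOCl = 1/(1 + 3.162) = 0.2403.
Free chlorine required for 2.44 ppm HOCl: 2.44 / 0.2403 = 10.16 ppm.
FC to add: 10.16 − 0.2 = 9.956 mg/L as Cl₂.
Cl₂ equivalent: 9.956 mg/L × 301,286 L = 3000 g.
Product at 8.4% available Cl: 3000 / 0.084 = 35,710 g.
Volume: 35,710 g ÷ 1.21 g/mL = 29,510 mL.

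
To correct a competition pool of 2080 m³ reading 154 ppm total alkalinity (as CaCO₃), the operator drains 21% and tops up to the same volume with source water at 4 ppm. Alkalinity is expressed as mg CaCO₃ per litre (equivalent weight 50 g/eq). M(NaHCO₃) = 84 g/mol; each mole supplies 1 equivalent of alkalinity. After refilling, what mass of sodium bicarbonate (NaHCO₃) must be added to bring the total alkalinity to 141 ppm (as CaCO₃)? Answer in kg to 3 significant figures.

Volume: 2080 m³ = 2,080,000 L.
After draining 21% and refilling: 154 × 0.79 + 4 × 0.21 = 122.5 ppm.
Deficit to target: 141 − 122.5 = 18.5 mg/L.
As CaCO₃: 18.5 mg/L × 2,080,000 L = 38,480 g; ÷ 50 g/eq ÷ 1 = 769.6 mol NaHCO₃.
Mass: 769.6 × 84 = 64,650 g.

64.6 kg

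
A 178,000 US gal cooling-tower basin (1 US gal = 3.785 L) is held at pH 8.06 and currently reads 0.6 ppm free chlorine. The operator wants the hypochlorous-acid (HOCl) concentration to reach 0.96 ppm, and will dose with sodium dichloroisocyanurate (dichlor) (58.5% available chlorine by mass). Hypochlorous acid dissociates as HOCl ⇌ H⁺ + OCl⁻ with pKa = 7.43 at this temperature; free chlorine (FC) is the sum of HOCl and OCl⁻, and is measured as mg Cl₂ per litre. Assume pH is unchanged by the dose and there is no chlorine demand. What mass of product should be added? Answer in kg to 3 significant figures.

Volume: 178,000 US gal × 3.785 L/gal = 673,730 L.
[OCl⁻]/[HOCl] = 10^(pH − pKa) = 10^(8.06 − 7.43) = 4.266; fraction as HOCl = 1/(1 + 4.266) = 0.1899.
Free chlorine required for 0.96 ppm HOCl: 0.96 / 0.1899 = 5.055 ppm.
FC to add: 5.055 − 0.6 = 4.455 mg/L as Cl₂.
Cl₂ equivalent: 4.455 mg/L × 673,730 L = 3002 g.
Product at 58.5% available Cl: 3002 / 0.585 = 5131 g.

5.13 kg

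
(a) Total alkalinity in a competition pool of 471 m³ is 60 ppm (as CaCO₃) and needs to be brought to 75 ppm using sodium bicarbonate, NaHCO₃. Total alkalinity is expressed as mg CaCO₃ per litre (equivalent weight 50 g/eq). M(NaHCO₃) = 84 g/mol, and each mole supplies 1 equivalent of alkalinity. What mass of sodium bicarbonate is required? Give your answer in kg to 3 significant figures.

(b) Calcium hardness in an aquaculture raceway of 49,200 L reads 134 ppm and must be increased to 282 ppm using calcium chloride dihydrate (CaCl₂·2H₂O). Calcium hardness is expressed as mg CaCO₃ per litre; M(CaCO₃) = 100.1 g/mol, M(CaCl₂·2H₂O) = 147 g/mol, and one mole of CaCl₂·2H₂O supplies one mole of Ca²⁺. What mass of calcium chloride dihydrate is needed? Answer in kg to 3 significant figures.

(a) 11.9 kg; (b) 10.7 kg

(a) Volume: 471 m³ = 471,000 L.
(a) Alkalinity to add: (75 − 60) = 15 mg/L as CaCO₃ × 471,000 L = 7065 g as CaCO₃.
(a) Equivalents: 7065 g ÷ 50 g/eq = 141.3 eq.
(a) NaHCO₃ supplies 1 eq per mole → 141.3 mol.
(a) Mass: 141.3 mol × 84 g/mol = 11,870 g.

(b) Hardness to add: (282 − 134) = 148 mg/L as CaCO₃ × 49,200 L = 7282 g as CaCO₃.
(b) Moles of Ca²⁺ (1 mol Ca²⁺ ≡ 1 mol CaCO₃): 7282 / 100.1 g/mol = 72.74 mol.
(b) Mass of CaCl₂·2H₂O: 72.74 × 147 = 10,690 g.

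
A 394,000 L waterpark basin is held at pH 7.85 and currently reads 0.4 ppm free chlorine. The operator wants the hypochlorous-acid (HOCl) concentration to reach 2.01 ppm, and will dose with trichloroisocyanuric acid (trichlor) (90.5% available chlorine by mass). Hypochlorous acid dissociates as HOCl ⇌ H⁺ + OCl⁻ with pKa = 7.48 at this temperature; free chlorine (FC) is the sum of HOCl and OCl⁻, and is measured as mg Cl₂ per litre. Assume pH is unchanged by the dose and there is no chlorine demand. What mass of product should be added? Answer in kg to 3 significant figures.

2.75 kg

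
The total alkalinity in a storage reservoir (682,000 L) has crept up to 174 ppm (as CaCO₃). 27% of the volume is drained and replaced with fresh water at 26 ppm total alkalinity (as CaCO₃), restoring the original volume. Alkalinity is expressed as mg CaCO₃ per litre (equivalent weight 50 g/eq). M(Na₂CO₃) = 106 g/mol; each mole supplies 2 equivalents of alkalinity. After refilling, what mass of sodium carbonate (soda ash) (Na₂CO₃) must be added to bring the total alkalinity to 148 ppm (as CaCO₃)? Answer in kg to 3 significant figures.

10.1 kg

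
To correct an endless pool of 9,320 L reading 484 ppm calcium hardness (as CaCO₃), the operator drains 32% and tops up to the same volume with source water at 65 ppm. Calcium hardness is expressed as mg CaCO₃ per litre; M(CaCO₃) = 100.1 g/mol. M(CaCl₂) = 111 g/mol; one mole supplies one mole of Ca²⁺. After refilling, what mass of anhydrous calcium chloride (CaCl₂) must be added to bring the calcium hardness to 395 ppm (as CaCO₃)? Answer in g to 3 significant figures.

After draining 32% and refilling: 484 × 0.68 + 65 × 0.32 = 349.92 ppm.
Deficit to target: 395 − 349.92 = 45.08 mg/L.
As CaCO₃: 45.08 mg/L × 9,320 L = 420.1 g; ÷ 100.1 = 4.197 mol Ca²⁺.
Mass: 4.197 × 111 = 465.9 g.

466 g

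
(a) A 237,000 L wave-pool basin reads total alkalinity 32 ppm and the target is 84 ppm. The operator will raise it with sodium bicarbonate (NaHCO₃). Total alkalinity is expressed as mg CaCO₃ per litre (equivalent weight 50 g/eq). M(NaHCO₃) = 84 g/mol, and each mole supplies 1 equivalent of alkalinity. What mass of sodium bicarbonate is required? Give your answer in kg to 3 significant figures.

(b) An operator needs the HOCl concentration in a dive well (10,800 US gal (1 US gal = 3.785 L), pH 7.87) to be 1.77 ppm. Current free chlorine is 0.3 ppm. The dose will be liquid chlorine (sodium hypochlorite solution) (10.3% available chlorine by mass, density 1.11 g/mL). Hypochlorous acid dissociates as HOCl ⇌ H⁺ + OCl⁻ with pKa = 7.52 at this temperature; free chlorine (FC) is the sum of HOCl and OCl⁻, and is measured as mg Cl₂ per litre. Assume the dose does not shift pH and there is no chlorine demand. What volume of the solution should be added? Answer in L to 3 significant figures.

(a) 20.7 kg; (b) 1.94 L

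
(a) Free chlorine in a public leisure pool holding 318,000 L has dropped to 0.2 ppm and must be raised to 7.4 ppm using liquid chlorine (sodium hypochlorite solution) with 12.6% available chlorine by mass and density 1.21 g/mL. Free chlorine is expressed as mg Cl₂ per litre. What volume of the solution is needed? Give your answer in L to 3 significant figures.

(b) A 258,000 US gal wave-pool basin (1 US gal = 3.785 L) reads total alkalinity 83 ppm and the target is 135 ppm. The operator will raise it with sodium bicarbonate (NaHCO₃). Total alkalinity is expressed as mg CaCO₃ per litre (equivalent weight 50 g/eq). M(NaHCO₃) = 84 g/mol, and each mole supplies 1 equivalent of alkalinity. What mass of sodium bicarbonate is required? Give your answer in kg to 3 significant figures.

(a) 15.0 L; (b) 85.3 kg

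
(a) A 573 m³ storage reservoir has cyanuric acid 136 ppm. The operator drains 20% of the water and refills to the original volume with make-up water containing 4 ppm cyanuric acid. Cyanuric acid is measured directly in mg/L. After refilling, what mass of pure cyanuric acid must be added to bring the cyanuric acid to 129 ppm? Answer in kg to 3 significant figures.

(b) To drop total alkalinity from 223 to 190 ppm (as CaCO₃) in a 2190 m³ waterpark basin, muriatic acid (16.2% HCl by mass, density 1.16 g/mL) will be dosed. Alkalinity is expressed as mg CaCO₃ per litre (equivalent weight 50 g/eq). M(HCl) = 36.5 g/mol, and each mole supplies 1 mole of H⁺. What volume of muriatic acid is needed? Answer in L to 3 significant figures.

(a) 11.1 kg; (b) 281 L

(a) Volume: 573 m³ = 573,000 L.
(a) After draining 20% and refilling: 136 × 0.80 + 4 × 0.20 = 109.6 ppm.
(a) Deficit to target: 129 − 109.6 = 19.4 mg/L.
(a) Mass: 19.4 mg/L × 573,000 L = 11,120 g cyanuric acid.

(b) Volume: 2190 m³ = 2,190,000 L.
(b) Alkalinity to neutralize: (223 − 190) = 33 mg/L as CaCO₃ × 2,190,000 L = 72,270 g as CaCO₃.
(b) Equivalents of H⁺ required: 72,270 ÷ 50 g/eq = 1445 eq = 1445 mol HCl.
(b) Mass of HCl: 1445 × 36.5 = 52,760 g.
(b) Mass of 16.2% solution: 52,760 / 0.162 = 325,700 g.
(b) Volume: 325,700 g ÷ 1.16 g/mL = 280,700 mL.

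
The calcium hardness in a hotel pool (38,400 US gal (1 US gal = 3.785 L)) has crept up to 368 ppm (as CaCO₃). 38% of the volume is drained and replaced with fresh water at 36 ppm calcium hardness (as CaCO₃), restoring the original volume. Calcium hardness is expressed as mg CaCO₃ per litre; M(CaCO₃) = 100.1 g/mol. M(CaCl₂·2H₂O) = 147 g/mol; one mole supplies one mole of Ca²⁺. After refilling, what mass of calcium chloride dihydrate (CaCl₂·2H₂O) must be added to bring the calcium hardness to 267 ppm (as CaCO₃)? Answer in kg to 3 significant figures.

5.37 kg

Volume: 38,400 US gal × 3.785 L/gal = 145,344 L.
After draining 38% and refilling: 368 × 0.62 + 36 × 0.38 = 241.84 ppm.
Deficit to target: 267 − 241.84 = 25.16 mg/L.
As CaCO₃: 25.16 mg/L × 145,344 L = 3657 g; ÷ 100.1 = 36.53 mol Ca²⁺.
Mass: 36.53 × 147 = 5370 g.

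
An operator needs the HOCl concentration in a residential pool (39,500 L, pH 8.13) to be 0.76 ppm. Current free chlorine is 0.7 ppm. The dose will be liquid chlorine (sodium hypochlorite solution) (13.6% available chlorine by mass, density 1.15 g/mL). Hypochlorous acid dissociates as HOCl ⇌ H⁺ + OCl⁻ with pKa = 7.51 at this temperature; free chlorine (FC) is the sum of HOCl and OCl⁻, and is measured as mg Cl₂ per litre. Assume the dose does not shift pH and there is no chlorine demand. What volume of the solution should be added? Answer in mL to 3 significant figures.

[OCl⁻]/[HOCl] = 10^(pH − pKa) = 10^(8.13 − 7.51) = 4.169; fraction as HOCl = 1/(1 + 4.169) = 0.1935.
Free chlorine required for 0.76 ppm HOCl: 0.76 / 0.1935 = 3.928 ppm.
FC to add: 3.928 − 0.7 = 3.228 mg/L as Cl₂.
Cl₂ equivalent: 3.228 mg/L × 39,500 L = 127.5 g.
Product at 13.6% available Cl: 127.5 / 0.136 = 937.6 g.
Volume: 937.6 g ÷ 1.15 g/mL = 815.3 mL.

815 mL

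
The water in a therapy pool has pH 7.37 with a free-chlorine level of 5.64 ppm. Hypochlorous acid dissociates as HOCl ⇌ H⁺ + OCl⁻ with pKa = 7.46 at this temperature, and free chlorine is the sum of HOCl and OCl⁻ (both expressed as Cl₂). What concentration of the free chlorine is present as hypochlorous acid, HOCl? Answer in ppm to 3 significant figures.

3.11 ppm

[OCl⁻]/[HOCl] = 10^(pH − pKa) = 10^(7.37 − 7.46) = 10^-0.09 = 0.8128.
Fraction as HOCl = 1 / (1 + 0.8128) = 0.5516.
HOCl = 0.5516 × 5.64 ppm = 3.111 ppm.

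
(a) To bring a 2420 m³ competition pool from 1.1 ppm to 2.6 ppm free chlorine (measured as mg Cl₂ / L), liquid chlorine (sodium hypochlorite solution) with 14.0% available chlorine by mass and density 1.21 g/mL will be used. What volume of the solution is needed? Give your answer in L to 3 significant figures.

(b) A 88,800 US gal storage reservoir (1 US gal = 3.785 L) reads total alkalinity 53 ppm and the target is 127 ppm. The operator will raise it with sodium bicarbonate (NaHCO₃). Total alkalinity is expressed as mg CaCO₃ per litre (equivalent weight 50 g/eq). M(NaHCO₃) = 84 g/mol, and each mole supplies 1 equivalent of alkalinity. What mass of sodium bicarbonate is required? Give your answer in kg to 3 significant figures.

(a) Volume: 2420 m³ = 2,420,000 L.
(a) Chlorine deficit: 2.6 − 1.1 = 1.5 ppm = 1.5 mg/L as Cl₂.
(a) Cl₂ equivalent needed: 1.5 mg/L × 2,420,000 L = 3,630,000 mg = 3630 g.
(a) Product at 14.0% available chlorine: 3630 / 0.14 = 25,930 g.
(a) Volume at density 1.21 g/mL: 25,930 g ÷ 1.21 g/mL = 21,430 mL.

(b) Volume: 88,800 US gal × 3.785 L/gal = 336,108 L.
(b) Alkalinity to add: (127 − 53) = 74 mg/L as CaCO₃ × 336,108 L = 24,870 g as CaCO₃.
(b) Equivalents: 24,870 g ÷ 50 g/eq = 497.4 eq.
(b) NaHCO₃ supplies 1 eq per mole → 497.4 mol.
(b) Mass: 497.4 mol × 84 g/mol = 41,780 g.

(a) 21.4 L; (b) 41.8 kg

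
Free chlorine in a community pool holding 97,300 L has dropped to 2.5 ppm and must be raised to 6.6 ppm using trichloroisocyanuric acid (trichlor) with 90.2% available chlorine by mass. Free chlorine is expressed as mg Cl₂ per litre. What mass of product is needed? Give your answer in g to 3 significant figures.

Chlorine deficit: 6.6 − 2.5 = 4.1 ppm = 4.1 mg/L as Cl₂.
Cl₂ equivalent needed: 4.1 mg/L × 97,300 L = 398,900 mg = 398.9 g.
Product at 90.2% available chlorine: 398.9 / 0.902 = 442.3 g.

442 g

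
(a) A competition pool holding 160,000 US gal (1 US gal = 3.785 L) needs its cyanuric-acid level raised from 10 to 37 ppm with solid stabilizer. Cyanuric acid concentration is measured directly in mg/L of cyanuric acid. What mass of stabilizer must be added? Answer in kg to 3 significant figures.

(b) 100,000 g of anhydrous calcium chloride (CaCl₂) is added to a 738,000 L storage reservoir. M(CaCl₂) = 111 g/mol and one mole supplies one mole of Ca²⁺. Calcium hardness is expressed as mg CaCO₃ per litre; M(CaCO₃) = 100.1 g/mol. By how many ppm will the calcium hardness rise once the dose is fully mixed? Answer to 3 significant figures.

(a) 16.4 kg; (b) 122 ppm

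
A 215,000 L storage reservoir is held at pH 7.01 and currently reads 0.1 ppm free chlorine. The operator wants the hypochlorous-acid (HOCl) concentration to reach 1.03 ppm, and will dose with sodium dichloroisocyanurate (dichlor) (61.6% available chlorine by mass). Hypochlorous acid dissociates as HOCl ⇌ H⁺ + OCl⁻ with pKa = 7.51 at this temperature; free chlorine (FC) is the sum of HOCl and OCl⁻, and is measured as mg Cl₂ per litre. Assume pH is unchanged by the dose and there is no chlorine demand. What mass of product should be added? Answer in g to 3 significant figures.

438 g

[OCl⁻]/[HOCl] = 10^(pH − pKa) = 10^(7.01 − 7.51) = 0.3162; fraction as HOCl = 1/(1 + 0.3162) = 0.7597.
Free chlorine required for 1.03 ppm HOCl: 1.03 / 0.7597 = 1.356 ppm.
FC to add: 1.356 − 0.1 = 1.256 mg/L as Cl₂.
Cl₂ equivalent: 1.256 mg/L × 215,000 L = 270 g.
Product at 61.6% available Cl: 270 / 0.616 = 438.3 g.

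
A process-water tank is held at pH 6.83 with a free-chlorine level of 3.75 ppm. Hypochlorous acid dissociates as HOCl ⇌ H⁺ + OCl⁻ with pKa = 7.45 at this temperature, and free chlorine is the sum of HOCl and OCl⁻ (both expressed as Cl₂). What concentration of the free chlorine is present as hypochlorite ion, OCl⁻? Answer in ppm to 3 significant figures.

0.726 ppm

[OCl⁻]/[HOCl] = 10^(pH − pKa) = 10^(6.83 − 7.45) = 10^-0.62 = 0.2399.
Fraction as HOCl = 1 / (1 + 0.2399) = 0.8065.
OCl⁻ = (1 − 0.8065) × 3.75 ppm = 0.7255 ppm.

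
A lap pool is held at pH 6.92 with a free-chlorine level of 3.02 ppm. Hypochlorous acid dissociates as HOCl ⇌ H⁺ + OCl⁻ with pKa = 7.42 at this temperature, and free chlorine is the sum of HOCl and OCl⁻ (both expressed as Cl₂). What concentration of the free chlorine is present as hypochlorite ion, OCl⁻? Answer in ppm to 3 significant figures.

0.726 ppm

[OCl⁻]/[HOCl] = 10^(pH − pKa) = 10^(6.92 − 7.42) = 10^-0.50 = 0.3162.
Fraction as HOCl = 1 / (1 + 0.3162) = 0.7597.
OCl⁻ = (1 − 0.7597) × 3.02 ppm = 0.7256 ppm.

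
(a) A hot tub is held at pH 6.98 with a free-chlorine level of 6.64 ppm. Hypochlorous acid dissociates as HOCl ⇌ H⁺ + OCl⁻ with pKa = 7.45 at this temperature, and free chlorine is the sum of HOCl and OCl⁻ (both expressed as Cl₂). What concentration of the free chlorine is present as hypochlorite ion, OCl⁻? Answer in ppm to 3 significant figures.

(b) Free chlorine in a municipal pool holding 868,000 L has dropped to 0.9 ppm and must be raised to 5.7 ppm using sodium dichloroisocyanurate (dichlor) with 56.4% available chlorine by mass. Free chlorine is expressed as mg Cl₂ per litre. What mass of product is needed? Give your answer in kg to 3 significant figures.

(a) 1.68 ppm; (b) 7.39 kg

(a) [OCl⁻]/[HOCl] = 10^(pH − pKa) = 10^(6.98 − 7.45) = 10^-0.47 = 0.3388.
(a) Fraction as HOCl = 1 / (1 + 0.3388) = 0.7469.
(a) OCl⁻ = (1 − 0.7469) × 6.64 ppm = 1.68 ppm.

(b) Chlorine deficit: 5.7 − 0.9 = 4.8 ppm = 4.8 mg/L as Cl₂.
(b) Cl₂ equivalent needed: 4.8 mg/L × 868,000 L = 4,166,000 mg = 4166 g.
(b) Product at 56.4% available chlorine: 4166 / 0.564 = 7387 g.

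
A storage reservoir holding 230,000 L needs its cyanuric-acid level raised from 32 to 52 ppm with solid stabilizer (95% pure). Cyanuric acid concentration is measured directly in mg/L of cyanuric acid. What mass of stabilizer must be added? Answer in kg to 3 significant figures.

4.84 kg

CYA to add: (52 − 32) = 20 mg/L × 230,000 L = 4600 g cyanuric acid.
At 95% purity: 4600 / 0.95 = 4842 g product.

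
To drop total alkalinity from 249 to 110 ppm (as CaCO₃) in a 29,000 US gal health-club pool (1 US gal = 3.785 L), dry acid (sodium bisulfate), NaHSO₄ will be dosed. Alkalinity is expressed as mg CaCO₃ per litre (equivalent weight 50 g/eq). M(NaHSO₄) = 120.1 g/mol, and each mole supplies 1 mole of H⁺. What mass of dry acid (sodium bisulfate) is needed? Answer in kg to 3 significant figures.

36.6 kg

Volume: 29,000 US gal × 3.785 L/gal = 109,765 L.
Alkalinity to neutralize: (249 − 110) = 139 mg/L as CaCO₃ × 109,765 L = 15,260 g as CaCO₃.
Equivalents of H⁺ required: 15,260 ÷ 50 g/eq = 305.1 eq = 305.1 mol NaHSO₄.
Mass of NaHSO₄: 305.1 × 120.1 = 36,650 g.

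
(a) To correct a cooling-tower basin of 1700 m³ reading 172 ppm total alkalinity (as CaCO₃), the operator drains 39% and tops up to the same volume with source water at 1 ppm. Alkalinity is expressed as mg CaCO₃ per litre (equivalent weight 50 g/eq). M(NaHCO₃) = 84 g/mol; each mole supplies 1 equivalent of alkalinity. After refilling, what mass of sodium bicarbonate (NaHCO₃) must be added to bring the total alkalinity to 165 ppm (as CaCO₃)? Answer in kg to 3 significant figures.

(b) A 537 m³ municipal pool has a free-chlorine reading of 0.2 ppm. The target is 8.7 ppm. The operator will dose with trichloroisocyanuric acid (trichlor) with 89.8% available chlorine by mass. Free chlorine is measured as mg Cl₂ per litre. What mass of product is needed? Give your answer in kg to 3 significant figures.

(a) 170 kg; (b) 5.08 kg

(a) Volume: 1700 m³ = 1,700,000 L.
(a) After draining 39% and refilling: 172 × 0.61 + 1 × 0.39 = 105.31 ppm.
(a) Deficit to target: 165 − 105.31 = 59.69 mg/L.
(a) As CaCO₃: 59.69 mg/L × 1,700,000 L = 101,500 g; ÷ 50 g/eq ÷ 1 = 2029 mol NaHCO₃.
(a) Mass: 2029 × 84 = 170,500 g.

(b) Volume: 537 m³ = 537,000 L.
(b) Chlorine deficit: 8.7 − 0.2 = 8.5 ppm = 8.5 mg/L as Cl₂.
(b) Cl₂ equivalent needed: 8.5 mg/L × 537,000 L = 4,564,000 mg = 4564 g.
(b) Product at 89.8% available chlorine: 4564 / 0.898 = 5083 g.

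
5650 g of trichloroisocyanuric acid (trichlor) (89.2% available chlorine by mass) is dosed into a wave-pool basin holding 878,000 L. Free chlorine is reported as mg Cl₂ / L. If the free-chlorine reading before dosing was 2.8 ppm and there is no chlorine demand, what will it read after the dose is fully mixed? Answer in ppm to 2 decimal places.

Available chlorine delivered: 5650 g × 0.892 = 5040 g as Cl₂.
Concentration rise: 5040 g / 878,000 L = 5.74 mg/L = 5.74 ppm.
Final FC: 2.8 + 5.74 = 8.54 ppm.

8.54 ppm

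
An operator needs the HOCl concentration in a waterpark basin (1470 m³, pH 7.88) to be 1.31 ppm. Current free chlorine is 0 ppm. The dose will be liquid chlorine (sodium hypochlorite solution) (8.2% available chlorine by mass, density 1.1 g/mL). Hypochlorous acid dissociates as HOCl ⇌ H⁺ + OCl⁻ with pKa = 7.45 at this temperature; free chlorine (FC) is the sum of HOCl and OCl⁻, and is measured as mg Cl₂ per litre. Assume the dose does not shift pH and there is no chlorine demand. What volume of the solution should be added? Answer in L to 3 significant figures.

78.8 L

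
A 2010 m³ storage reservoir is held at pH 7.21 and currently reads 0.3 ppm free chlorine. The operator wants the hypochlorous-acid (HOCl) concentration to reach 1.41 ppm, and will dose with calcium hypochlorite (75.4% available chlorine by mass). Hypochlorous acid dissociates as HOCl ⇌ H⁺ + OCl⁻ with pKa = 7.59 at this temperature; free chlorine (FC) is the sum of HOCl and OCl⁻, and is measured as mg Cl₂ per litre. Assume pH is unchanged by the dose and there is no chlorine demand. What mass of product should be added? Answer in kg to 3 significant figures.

4.53 kg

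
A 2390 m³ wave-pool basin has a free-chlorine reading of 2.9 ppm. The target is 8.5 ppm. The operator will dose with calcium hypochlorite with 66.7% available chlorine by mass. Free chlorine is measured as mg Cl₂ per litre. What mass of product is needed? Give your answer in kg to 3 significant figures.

20.1 kg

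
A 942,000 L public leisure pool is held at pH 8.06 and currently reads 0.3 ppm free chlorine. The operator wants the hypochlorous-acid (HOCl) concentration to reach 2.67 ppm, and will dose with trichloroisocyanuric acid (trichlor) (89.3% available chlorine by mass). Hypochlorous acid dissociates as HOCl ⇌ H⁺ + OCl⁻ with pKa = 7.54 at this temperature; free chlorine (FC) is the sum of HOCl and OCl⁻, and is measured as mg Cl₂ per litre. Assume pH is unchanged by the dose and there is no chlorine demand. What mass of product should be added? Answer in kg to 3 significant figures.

11.8 kg

[OCl⁻]/[HOCl] = 10^(pH − pKa) = 10^(8.06 − 7.54) = 3.311; fraction as HOCl = 1/(1 + 3.311) = 0.2319.
Free chlorine required for 2.67 ppm HOCl: 2.67 / 0.2319 = 11.51 ppm.
FC to add: 11.51 − 0.3 = 11.21 mg/L as Cl₂.
Cl₂ equivalent: 11.21 mg/L × 942,000 L = 10,560 g.
Product at 89.3% available Cl: 10,560 / 0.893 = 11,830 g.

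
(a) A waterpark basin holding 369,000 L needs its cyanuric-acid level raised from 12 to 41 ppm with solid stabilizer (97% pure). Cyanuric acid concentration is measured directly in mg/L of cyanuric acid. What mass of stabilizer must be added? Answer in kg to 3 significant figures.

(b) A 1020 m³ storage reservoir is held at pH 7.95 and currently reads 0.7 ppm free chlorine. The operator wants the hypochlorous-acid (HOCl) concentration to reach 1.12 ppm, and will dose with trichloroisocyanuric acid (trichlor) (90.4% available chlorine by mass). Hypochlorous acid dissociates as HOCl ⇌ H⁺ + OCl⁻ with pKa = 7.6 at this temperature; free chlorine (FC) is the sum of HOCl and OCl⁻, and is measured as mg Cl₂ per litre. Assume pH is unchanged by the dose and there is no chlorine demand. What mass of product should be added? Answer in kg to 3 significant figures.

(a) CYA to add: (41 − 12) = 29 mg/L × 369,000 L = 10,700 g cyanuric acid.
(a) At 97% purity: 10,700 / 0.97 = 11,030 g product.

(b) Volume: 1020 m³ = 1,020,000 L.
(b) [OCl⁻]/[HOCl] = 10^(pH − pKa) = 10^(7.95 − 7.6) = 2.239; fraction as HOCl = 1/(1 + 2.239) = 0.3088.
(b) Free chlorine required for 1.12 ppm HOCl: 1.12 / 0.3088 = 3.627 ppm.
(b) FC to add: 3.627 − 0.7 = 2.927 mg/L as Cl₂.
(b) Cl₂ equivalent: 2.927 mg/L × 1,020,000 L = 2986 g.
(b) Product at 90.4% available Cl: 2986 / 0.904 = 3303 g.

(a) 11.0 kg; (b) 3.30 kg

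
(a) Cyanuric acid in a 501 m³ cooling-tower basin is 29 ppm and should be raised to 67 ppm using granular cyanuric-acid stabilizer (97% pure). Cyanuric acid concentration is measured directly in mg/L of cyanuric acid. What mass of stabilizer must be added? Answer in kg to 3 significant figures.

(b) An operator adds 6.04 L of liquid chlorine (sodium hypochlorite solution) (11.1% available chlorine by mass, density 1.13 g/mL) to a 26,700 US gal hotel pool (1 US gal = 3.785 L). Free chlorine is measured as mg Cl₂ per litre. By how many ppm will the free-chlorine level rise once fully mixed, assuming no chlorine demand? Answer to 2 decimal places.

(a) 19.6 kg; (b) 7.50 ppm

(a) Volume: 501 m³ = 501,000 L.
(a) CYA to add: (67 − 29) = 38 mg/L × 501,000 L = 19,040 g cyanuric acid.
(a) At 97% purity: 19,040 / 0.97 = 19,630 g product.

(b) Volume: 26,700 US gal × 3.785 L/gal = 101,060 L.
(b) Mass of solution: 6.04 L × 1000 mL/L × 1.13 g/mL = 6825 g.
(b) Available chlorine delivered: 6825 g × 0.111 = 757.6 g as Cl₂.
(b) Concentration rise: 757.6 g / 101,060 L = 7.497 mg/L = 7.50 ppm.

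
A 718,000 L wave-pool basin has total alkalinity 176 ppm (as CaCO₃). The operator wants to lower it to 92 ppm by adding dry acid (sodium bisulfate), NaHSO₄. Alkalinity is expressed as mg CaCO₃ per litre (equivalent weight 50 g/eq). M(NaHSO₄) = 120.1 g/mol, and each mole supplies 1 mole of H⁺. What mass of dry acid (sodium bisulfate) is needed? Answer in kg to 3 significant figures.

145 kg

Alkalinity to neutralize: (176 − 92) = 84 mg/L as CaCO₃ × 718,000 L = 60,310 g as CaCO₃.
Equivalents of H⁺ required: 60,310 ÷ 50 g/eq = 1206 eq = 1206 mol NaHSO₄.
Mass of NaHSO₄: 1206 × 120.1 = 144,900 g.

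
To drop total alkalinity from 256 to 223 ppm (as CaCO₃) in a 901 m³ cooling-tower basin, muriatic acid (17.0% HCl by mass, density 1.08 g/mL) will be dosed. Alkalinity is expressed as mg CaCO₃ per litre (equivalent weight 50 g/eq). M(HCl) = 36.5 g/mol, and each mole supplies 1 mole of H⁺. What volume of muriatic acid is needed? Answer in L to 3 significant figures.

Volume: 901 m³ = 901,000 L.
Alkalinity to neutralize: (256 − 223) = 33 mg/L as CaCO₃ × 901,000 L = 29,730 g as CaCO₃.
Equivalents of H⁺ required: 29,730 ÷ 50 g/eq = 594.7 eq = 594.7 mol HCl.
Mass of HCl: 594.7 × 36.5 = 21,710 g.
Mass of 17.0% solution: 21,710 / 0.17 = 127,700 g.
Volume: 127,700 g ÷ 1.08 g/mL = 118,200 mL.

118 L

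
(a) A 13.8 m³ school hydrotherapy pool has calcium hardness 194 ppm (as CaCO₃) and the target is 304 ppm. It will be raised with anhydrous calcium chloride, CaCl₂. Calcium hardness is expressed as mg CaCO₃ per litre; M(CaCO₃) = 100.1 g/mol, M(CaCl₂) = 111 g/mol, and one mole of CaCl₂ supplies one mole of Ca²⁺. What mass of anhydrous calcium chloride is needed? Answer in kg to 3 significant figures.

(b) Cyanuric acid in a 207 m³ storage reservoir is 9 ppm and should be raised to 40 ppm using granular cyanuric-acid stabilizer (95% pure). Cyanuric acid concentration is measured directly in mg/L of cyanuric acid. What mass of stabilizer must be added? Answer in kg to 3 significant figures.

(a) 1.68 kg; (b) 6.75 kg

(a) Volume: 13.8 m³ = 13,800 L.
(a) Hardness to add: (304 − 194) = 110 mg/L as CaCO₃ × 13,800 L = 1518 g as CaCO₃.
(a) Moles of Ca²⁺ (1 mol Ca²⁺ ≡ 1 mol CaCO₃): 1518 / 100.1 g/mol = 15.16 mol.
(a) Mass of CaCl₂: 15.16 × 111 = 1683 g.

(b) Volume: 207 m³ = 207,000 L.
(b) CYA to add: (40 − 9) = 31 mg/L × 207,000 L = 6417 g cyanuric acid.
(b) At 95% purity: 6417 / 0.95 = 6755 g product.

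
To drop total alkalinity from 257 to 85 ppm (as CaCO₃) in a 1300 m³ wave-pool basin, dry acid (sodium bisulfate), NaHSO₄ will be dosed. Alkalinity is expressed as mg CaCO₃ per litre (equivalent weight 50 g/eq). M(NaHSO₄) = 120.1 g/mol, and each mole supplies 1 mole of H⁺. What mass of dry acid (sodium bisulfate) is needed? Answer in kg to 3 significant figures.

537 kg

Volume: 1300 m³ = 1,300,000 L.
Alkalinity to neutralize: (257 − 85) = 172 mg/L as CaCO₃ × 1,300,000 L = 223,600 g as CaCO₃.
Equivalents of H⁺ required: 223,600 ÷ 50 g/eq = 4472 eq = 4472 mol NaHSO₄.
Mass of NaHSO₄: 4472 × 120.1 = 537,100 g.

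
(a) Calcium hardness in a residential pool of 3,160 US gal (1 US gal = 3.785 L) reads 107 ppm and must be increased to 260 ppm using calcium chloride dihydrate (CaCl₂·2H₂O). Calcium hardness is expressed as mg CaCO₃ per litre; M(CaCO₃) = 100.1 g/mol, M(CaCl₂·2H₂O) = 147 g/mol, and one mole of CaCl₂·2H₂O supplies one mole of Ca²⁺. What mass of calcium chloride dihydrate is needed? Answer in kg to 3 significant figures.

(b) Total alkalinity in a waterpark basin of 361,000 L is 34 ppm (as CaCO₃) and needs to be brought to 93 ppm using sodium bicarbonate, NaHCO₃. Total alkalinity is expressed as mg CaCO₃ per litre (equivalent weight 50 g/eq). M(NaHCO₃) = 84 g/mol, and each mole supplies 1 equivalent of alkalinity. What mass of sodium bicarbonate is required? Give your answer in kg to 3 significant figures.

(a) Volume: 3,160 US gal × 3.785 L/gal = 11,961 L.
(a) Hardness to add: (260 − 107) = 153 mg/L as CaCO₃ × 11,961 L = 1830 g as CaCO₃.
(a) Moles of Ca²⁺ (1 mol Ca²⁺ ≡ 1 mol CaCO₃): 1830 / 100.1 g/mol = 18.28 mol.
(a) Mass of CaCl₂·2H₂O: 18.28 × 147 = 2687 g.

(b) Alkalinity to add: (93 − 34) = 59 mg/L as CaCO₃ × 361,000 L = 21,300 g as CaCO₃.
(b) Equivalents: 21,300 g ÷ 50 g/eq = 426 eq.
(b) NaHCO₃ supplies 1 eq per mole → 426 mol.
(b) Mass: 426 mol × 84 g/mol = 35,780 g.

(a) 2.69 kg; (b) 35.8 kg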